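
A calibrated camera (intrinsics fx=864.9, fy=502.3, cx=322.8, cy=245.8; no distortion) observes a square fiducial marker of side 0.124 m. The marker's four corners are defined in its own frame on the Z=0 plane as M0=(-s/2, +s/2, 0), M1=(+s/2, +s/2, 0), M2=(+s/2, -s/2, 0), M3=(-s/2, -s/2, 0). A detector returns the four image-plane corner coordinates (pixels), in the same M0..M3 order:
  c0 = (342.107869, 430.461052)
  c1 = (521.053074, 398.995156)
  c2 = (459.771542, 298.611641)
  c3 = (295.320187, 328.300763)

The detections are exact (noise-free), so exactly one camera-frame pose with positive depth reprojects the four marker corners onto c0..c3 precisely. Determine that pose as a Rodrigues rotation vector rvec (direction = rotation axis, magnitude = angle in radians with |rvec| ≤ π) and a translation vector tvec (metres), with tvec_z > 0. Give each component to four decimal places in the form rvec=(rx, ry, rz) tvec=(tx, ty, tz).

rvec=(-0.3991, 0.0967, -0.2951) tvec=(0.0556, 0.1385, 0.5982)

Intrinsics K: fx=864.9, fy=502.3, cx=322.8, cy=245.8
Marker side s = 0.124 m; corners in marker frame (Z=0):
  M0 = (-0.0620, +0.0620, 0)
  M1 = (+0.0620, +0.0620, 0)
  M2 = (+0.0620, -0.0620, 0)
  M3 = (-0.0620, -0.0620, 0)
Detected image corners:
  c0 = (342.107869, 430.461052) px
  c1 = (521.053074, 398.995156) px
  c2 = (459.771542, 298.611641) px
  c3 = (295.320187, 328.300763) px
Planar DLT: solve 8×8 A·h = b for H (H[2,2]=1):
  H  [+1358.59705 +167.58724 +403.14231]
  H  [-267.59758 +575.57723 +362.06819]
  H  [-0.05850 -0.66235 +1.00000]
B = K⁻¹H; ‖b₁‖=1.671551, ‖b₂‖=1.671551; λ = 2/(‖b₁‖+‖b₂‖) = 0.598247, sign → tz>0 ⇒ λ=+0.598247
r₁ = λ·B[:,0] = (+0.95280,-0.30159,-0.03500); r₂ = λ·B[:,1] = (+0.26381,+0.87943,-0.39625)
r₃ = r₁×r₂ = (+0.15028,+0.36831,+0.91748); SVD([r₁ r₂ r₃]) → R = UVᵀ:
  R  [+0.95280 +0.26381 +0.15028]
  R  [-0.30159 +0.87943 +0.36831]
  R  [-0.03500 -0.39625 +0.91748]
t = (+0.05557, +0.13848, +0.59825) m
tr R = 2.749697; θ = arccos((tr R − 1)/2) = 0.505673 rad = 28.973°
axis k = ((R−Rᵀ)₃₂, (R−Rᵀ)₁₃, (R−Rᵀ)₂₁) / (2 sinθ) = (-0.789193, +0.191246, -0.583609)
rvec = θ·k = (-0.399074, +0.096708, -0.295115)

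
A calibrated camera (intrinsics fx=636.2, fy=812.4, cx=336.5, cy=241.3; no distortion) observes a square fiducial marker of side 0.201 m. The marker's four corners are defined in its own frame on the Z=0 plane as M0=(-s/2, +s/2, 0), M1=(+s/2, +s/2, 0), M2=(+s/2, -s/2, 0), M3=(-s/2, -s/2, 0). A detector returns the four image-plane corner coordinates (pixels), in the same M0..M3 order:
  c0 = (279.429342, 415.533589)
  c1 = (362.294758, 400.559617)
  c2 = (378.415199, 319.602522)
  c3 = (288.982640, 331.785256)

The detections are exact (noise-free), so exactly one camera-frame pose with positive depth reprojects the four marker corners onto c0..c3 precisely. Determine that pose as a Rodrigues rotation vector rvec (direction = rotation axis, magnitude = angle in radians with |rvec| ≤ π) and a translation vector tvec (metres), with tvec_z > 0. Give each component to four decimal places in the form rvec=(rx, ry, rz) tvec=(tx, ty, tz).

rvec=(0.6475, -0.3496, 0.0463) tvec=(-0.0187, 0.2199, 1.4056)

Intrinsics K: fx=636.2, fy=812.4, cx=336.5, cy=241.3
Marker side s = 0.201 m; corners in marker frame (Z=0):
  M0 = (-0.1005, +0.1005, 0)
  M1 = (+0.1005, +0.1005, 0)
  M2 = (+0.1005, -0.1005, 0)
  M3 = (-0.1005, -0.1005, 0)
Detected image corners:
  c0 = (279.429342, 415.533589) px
  c1 = (362.294758, 400.559617) px
  c2 = (378.415199, 319.602522) px
  c3 = (288.982640, 331.785256) px
Planar DLT: solve 8×8 A·h = b for H (H[2,2]=1):
  H  [+505.47995 +71.42520 +328.03895]
  H  [+19.09732 +561.64149 +368.42412]
  H  [+0.23698 +0.41457 +1.00000]
B = K⁻¹H; ‖b₁‖=0.711455, ‖b₂‖=0.711454; λ = 2/(‖b₁‖+‖b₂‖) = 1.405571, sign → tz>0 ⇒ λ=+1.405571
r₁ = λ·B[:,0] = (+0.94059,-0.06589,+0.33309); r₂ = λ·B[:,1] = (-0.15040,+0.79865,+0.58270)
r₃ = r₁×r₂ = (-0.30442,-0.59818,+0.74129); SVD([r₁ r₂ r₃]) → R = UVᵀ:
  R  [+0.94059 -0.15040 -0.30442]
  R  [-0.06589 +0.79865 -0.59818]
  R  [+0.33309 +0.58270 +0.74129]
t = (-0.01869, +0.21994, +1.40557) m
tr R = 2.480526; θ = arccos((tr R − 1)/2) = 0.737335 rad = 42.246°
axis k = ((R−Rᵀ)₃₂, (R−Rᵀ)₁₃, (R−Rᵀ)₂₁) / (2 sinθ) = (+0.878218, -0.474114, +0.062849)
rvec = θ·k = (+0.647541, -0.349581, +0.046340)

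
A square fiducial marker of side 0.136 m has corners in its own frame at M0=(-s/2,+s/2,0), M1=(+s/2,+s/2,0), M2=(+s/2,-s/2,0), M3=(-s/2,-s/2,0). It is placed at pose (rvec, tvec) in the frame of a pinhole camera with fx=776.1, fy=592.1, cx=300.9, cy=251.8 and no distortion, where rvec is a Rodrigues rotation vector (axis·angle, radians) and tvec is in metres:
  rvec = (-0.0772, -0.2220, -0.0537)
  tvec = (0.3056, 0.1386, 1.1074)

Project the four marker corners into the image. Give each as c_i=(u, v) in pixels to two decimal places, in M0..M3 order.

Intrinsics K: fx=776.1, fy=592.1, cx=300.9, cy=251.8
Marker side s = 0.136 m; corners in marker frame (Z=0):
  M0 = (-0.0680, +0.0680, 0)
  M1 = (+0.0680, +0.0680, 0)
  M2 = (+0.0680, -0.0680, 0)
  M3 = (-0.0680, -0.0680, 0)
rvec = (-0.0772, -0.2220, -0.0537), |rvec| = θ = 0.24110 rad = 13.814°
Rodrigues: sinθ=0.23877, 1−cosθ=0.02892; R = I + sinθ·[k]× + (1−cosθ)·[k]×²:
    [+0.97404 +0.06171 -0.21779]
    [-0.04465 +0.99560 +0.08239]
    [+0.22192 -0.07052 +0.97251]
t = (0.3056, 0.1386, 1.1074) m
M0: Pc = R·M0+t = (+0.24356, +0.20934, +1.08751); u = 776.1·(+0.24356)/1.08751 + 300.9 = 474.7166, v = 592.1·(+0.20934)/1.08751 + 251.8 = 365.7742
M1: Pc = R·M1+t = (+0.37603, +0.20326, +1.11769); u = 776.1·(+0.37603)/1.11769 + 300.9 = 562.0068, v = 592.1·(+0.20326)/1.11769 + 251.8 = 359.4795
M2: Pc = R·M2+t = (+0.36764, +0.06786, +1.12729); u = 776.1·(+0.36764)/1.12729 + 300.9 = 554.0073, v = 592.1·(+0.06786)/1.12729 + 251.8 = 287.4445
M3: Pc = R·M3+t = (+0.23517, +0.07394, +1.09711); u = 776.1·(+0.23517)/1.09711 + 300.9 = 467.2602, v = 592.1·(+0.07394)/1.09711 + 251.8 = 291.7026

c0=(474.72, 365.77) c1=(562.01, 359.48) c2=(554.01, 287.44) c3=(467.26, 291.70)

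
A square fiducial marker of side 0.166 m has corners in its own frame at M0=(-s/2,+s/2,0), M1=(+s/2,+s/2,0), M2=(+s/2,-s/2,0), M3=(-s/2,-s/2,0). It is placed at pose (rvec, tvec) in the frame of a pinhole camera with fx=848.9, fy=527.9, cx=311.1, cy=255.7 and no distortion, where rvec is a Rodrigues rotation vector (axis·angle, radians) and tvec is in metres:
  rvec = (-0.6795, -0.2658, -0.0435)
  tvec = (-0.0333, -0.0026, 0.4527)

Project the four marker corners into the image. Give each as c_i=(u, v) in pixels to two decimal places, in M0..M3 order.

Intrinsics K: fx=848.9, fy=527.9, cx=311.1, cy=255.7
Marker side s = 0.166 m; corners in marker frame (Z=0):
  M0 = (-0.0830, +0.0830, 0)
  M1 = (+0.0830, +0.0830, 0)
  M2 = (+0.0830, -0.0830, 0)
  M3 = (-0.0830, -0.0830, 0)
rvec = (-0.6795, -0.2658, -0.0435), |rvec| = θ = 0.73093 rad = 41.879°
Rodrigues: sinθ=0.66756, 1−cosθ=0.25545; R = I + sinθ·[k]× + (1−cosθ)·[k]×²:
    [+0.96532 +0.12608 -0.22862]
    [+0.04663 +0.77833 +0.62612]
    [+0.25689 -0.61506 +0.74546]
t = (-0.0333, -0.0026, 0.4527) m
M0: Pc = R·M0+t = (-0.10296, +0.05813, +0.38033); u = 848.9·(-0.10296)/0.38033 + 311.1 = 81.2997, v = 527.9·(+0.05813)/0.38033 + 255.7 = 336.3873
M1: Pc = R·M1+t = (+0.05729, +0.06587, +0.42297); u = 848.9·(+0.05729)/0.42297 + 311.1 = 426.0729, v = 527.9·(+0.06587)/0.42297 + 255.7 = 337.9127
M2: Pc = R·M2+t = (+0.03636, -0.06333, +0.52507); u = 848.9·(+0.03636)/0.52507 + 311.1 = 369.8781, v = 527.9·(-0.06333)/0.52507 + 255.7 = 192.0274
M3: Pc = R·M3+t = (-0.12389, -0.07107, +0.48243); u = 848.9·(-0.12389)/0.48243 + 311.1 = 93.1049, v = 527.9·(-0.07107)/0.48243 + 255.7 = 177.9295

c0=(81.30, 336.39) c1=(426.07, 337.91) c2=(369.88, 192.03) c3=(93.10, 177.93)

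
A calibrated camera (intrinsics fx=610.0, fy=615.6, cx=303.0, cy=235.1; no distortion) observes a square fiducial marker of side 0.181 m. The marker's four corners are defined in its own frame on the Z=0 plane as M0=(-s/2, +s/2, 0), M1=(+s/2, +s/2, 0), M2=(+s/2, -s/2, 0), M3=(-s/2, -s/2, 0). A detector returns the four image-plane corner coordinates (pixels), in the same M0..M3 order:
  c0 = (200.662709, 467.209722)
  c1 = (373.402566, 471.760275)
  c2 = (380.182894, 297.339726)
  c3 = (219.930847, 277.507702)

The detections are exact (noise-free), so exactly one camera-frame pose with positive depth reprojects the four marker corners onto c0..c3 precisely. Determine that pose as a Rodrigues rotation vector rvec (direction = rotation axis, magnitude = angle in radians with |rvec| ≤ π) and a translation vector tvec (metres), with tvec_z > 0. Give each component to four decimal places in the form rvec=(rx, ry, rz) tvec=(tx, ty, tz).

rvec=(-0.2250, -0.3283, 0.1083) tvec=(-0.0057, 0.1434, 0.6280)

Intrinsics K: fx=610.0, fy=615.6, cx=303.0, cy=235.1
Marker side s = 0.181 m; corners in marker frame (Z=0):
  M0 = (-0.0905, +0.0905, 0)
  M1 = (+0.0905, +0.0905, 0)
  M2 = (+0.0905, -0.0905, 0)
  M3 = (-0.0905, -0.0905, 0)
Detected image corners:
  c0 = (200.662709, 467.209722) px
  c1 = (373.402566, 471.760275) px
  c2 = (380.182894, 297.339726) px
  c3 = (219.930847, 277.507702) px
Planar DLT: solve 8×8 A·h = b for H (H[2,2]=1):
  H  [+1062.21312 -180.84429 +297.44993]
  H  [+253.82656 +861.64419 +375.62534]
  H  [+0.48892 -0.37614 +1.00000]
B = K⁻¹H; ‖b₁‖=1.592284, ‖b₂‖=1.592284; λ = 2/(‖b₁‖+‖b₂‖) = 0.628029, sign → tz>0 ⇒ λ=+0.628029
r₁ = λ·B[:,0] = (+0.94109,+0.14169,+0.30706); r₂ = λ·B[:,1] = (-0.06885,+0.96926,-0.23623)
r₃ = r₁×r₂ = (-0.33109,+0.20117,+0.92191); SVD([r₁ r₂ r₃]) → R = UVᵀ:
  R  [+0.94109 -0.06885 -0.33109]
  R  [+0.14169 +0.96926 +0.20117]
  R  [+0.30706 -0.23623 +0.92191]
t = (-0.00571, +0.14336, +0.62803) m
tr R = 2.832249; θ = arccos((tr R − 1)/2) = 0.412493 rad = 23.634°
axis k = ((R−Rᵀ)₃₂, (R−Rᵀ)₁₃, (R−Rᵀ)₂₁) / (2 sinθ) = (-0.545523, -0.795899, +0.262583)
rvec = θ·k = (-0.225024, -0.328303, +0.108313)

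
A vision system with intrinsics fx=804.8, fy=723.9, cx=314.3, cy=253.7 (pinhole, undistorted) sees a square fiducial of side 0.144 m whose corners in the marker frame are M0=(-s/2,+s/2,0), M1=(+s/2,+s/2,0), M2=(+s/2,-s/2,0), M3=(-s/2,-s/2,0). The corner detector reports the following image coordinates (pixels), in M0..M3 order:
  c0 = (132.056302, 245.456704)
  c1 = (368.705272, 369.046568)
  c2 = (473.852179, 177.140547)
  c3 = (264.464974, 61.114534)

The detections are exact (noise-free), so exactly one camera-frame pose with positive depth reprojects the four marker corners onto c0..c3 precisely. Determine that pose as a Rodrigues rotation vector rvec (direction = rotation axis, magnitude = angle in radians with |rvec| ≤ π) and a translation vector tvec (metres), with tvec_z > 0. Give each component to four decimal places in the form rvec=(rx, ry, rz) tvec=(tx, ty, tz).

rvec=(-0.3091, -0.1754, 0.5147) tvec=(0.0001, -0.0276, 0.4470)

Intrinsics K: fx=804.8, fy=723.9, cx=314.3, cy=253.7
Marker side s = 0.144 m; corners in marker frame (Z=0):
  M0 = (-0.0720, +0.0720, 0)
  M1 = (+0.0720, +0.0720, 0)
  M2 = (+0.0720, -0.0720, 0)
  M3 = (-0.0720, -0.0720, 0)
Detected image corners:
  c0 = (132.056302, 245.456704) px
  c1 = (368.705272, 369.046568) px
  c2 = (473.852179, 177.140547) px
  c3 = (264.464974, 61.114534) px
Planar DLT: solve 8×8 A·h = b for H (H[2,2]=1):
  H  [+1604.12638 -1054.27166 +314.52218]
  H  [+872.20530 +1147.97545 +208.98649]
  H  [+0.19520 -0.74493 +1.00000]
B = K⁻¹H; ‖b₁‖=2.237053, ‖b₂‖=2.237053; λ = 2/(‖b₁‖+‖b₂‖) = 0.447017, sign → tz>0 ⇒ λ=+0.447017
r₁ = λ·B[:,0] = (+0.85692,+0.50802,+0.08726); r₂ = λ·B[:,1] = (-0.45554,+0.82559,-0.33300)
r₃ = r₁×r₂ = (-0.24121,+0.24560,+0.93888); SVD([r₁ r₂ r₃]) → R = UVᵀ:
  R  [+0.85692 -0.45554 -0.24121]
  R  [+0.50802 +0.82559 +0.24560]
  R  [+0.08726 -0.33300 +0.93888]
t = (+0.00012, -0.02761, +0.44702) m
tr R = 2.621389; θ = arccos((tr R − 1)/2) = 0.625459 rad = 35.836°
axis k = ((R−Rᵀ)₃₂, (R−Rᵀ)₁₃, (R−Rᵀ)₂₁) / (2 sinθ) = (-0.494130, -0.280513, +0.822890)
rvec = θ·k = (-0.309058, -0.175449, +0.514684)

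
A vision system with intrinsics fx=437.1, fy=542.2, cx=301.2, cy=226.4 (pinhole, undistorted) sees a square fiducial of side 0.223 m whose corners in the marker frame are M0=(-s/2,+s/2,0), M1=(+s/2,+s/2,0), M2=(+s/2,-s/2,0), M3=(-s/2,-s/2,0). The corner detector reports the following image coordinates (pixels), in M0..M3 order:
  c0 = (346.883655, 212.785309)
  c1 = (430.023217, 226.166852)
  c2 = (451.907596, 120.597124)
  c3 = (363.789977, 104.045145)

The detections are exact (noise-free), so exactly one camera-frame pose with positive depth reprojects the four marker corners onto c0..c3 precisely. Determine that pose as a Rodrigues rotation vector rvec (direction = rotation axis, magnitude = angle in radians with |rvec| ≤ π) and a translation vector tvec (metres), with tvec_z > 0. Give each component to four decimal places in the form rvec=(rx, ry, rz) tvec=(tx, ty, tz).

Intrinsics K: fx=437.1, fy=542.2, cx=301.2, cy=226.4
Marker side s = 0.223 m; corners in marker frame (Z=0):
  M0 = (-0.1115, +0.1115, 0)
  M1 = (+0.1115, +0.1115, 0)
  M2 = (+0.1115, -0.1115, 0)
  M3 = (-0.1115, -0.1115, 0)
Detected image corners:
  c0 = (346.883655, 212.785309) px
  c1 = (430.023217, 226.166852) px
  c2 = (451.907596, 120.597124) px
  c3 = (363.789977, 104.045145) px
Planar DLT: solve 8×8 A·h = b for H (H[2,2]=1):
  H  [+420.78709 +25.12143 +398.29183]
  H  [+82.37282 +527.19724 +167.66011]
  H  [+0.09331 +0.28183 +1.00000]
B = K⁻¹H; ‖b₁‖=0.910247, ‖b₂‖=0.910247; λ = 2/(‖b₁‖+‖b₂‖) = 1.098603, sign → tz>0 ⇒ λ=+1.098603
r₁ = λ·B[:,0] = (+0.98696,+0.12410,+0.10252); r₂ = λ·B[:,1] = (-0.15022,+0.93892,+0.30962)
r₃ = r₁×r₂ = (-0.05783,-0.32098,+0.94532); SVD([r₁ r₂ r₃]) → R = UVᵀ:
  R  [+0.98696 -0.15022 -0.05783]
  R  [+0.12410 +0.93892 -0.32098]
  R  [+0.10252 +0.30962 +0.94532]
t = (+0.24403, -0.11902, +1.09860) m
tr R = 2.871196; θ = arccos((tr R − 1)/2) = 0.360847 rad = 20.675°
axis k = ((R−Rᵀ)₃₂, (R−Rᵀ)₁₃, (R−Rᵀ)₂₁) / (2 sinθ) = (+0.893043, -0.227075, +0.388474)
rvec = θ·k = (+0.322252, -0.081939, +0.140180)

rvec=(0.3223, -0.0819, 0.1402) tvec=(0.2440, -0.1190, 1.0986)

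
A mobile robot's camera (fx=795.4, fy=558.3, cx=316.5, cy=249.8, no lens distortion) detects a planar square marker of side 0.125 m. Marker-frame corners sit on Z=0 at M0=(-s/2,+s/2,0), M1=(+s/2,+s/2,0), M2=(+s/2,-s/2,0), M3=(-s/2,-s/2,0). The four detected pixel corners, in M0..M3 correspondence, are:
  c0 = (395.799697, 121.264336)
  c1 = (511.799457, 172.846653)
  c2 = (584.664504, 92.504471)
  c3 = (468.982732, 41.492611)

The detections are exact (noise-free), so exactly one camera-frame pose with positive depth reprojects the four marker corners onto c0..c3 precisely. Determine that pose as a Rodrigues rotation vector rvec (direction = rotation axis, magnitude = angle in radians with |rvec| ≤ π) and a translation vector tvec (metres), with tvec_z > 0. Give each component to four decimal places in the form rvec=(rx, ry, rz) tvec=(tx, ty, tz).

rvec=(-0.0355, 0.0131, 0.5705) tvec=(0.1587, -0.1860, 0.7265)

Intrinsics K: fx=795.4, fy=558.3, cx=316.5, cy=249.8
Marker side s = 0.125 m; corners in marker frame (Z=0):
  M0 = (-0.0625, +0.0625, 0)
  M1 = (+0.0625, +0.0625, 0)
  M2 = (+0.0625, -0.0625, 0)
  M3 = (-0.0625, -0.0625, 0)
Detected image corners:
  c0 = (395.799697, 121.264336) px
  c1 = (511.799457, 172.846653) px
  c2 = (584.664504, 92.504471) px
  c3 = (468.982732, 41.492611) px
Planar DLT: solve 8×8 A·h = b for H (H[2,2]=1):
  H  [+911.72846 -604.41438 +490.29500]
  H  [+407.09780 +636.03765 +106.87483]
  H  [-0.03058 -0.04124 +1.00000]
B = K⁻¹H; ‖b₁‖=1.376484, ‖b₂‖=1.376484; λ = 2/(‖b₁‖+‖b₂‖) = 0.726488, sign → tz>0 ⇒ λ=+0.726488
r₁ = λ·B[:,0] = (+0.84158,+0.53968,-0.02222); r₂ = λ·B[:,1] = (-0.54013,+0.84105,-0.02996)
r₃ = r₁×r₂ = (+0.00252,+0.03721,+0.99930); SVD([r₁ r₂ r₃]) → R = UVᵀ:
  R  [+0.84158 -0.54013 +0.00252]
  R  [+0.53968 +0.84105 +0.03721]
  R  [-0.02222 -0.02996 +0.99930]
t = (+0.15874, -0.18598, +0.72649) m
tr R = 2.681932; θ = arccos((tr R − 1)/2) = 0.571730 rad = 32.758°
axis k = ((R−Rᵀ)₃₂, (R−Rᵀ)₁₃, (R−Rᵀ)₂₁) / (2 sinθ) = (-0.062071, +0.022856, +0.997810)
rvec = θ·k = (-0.035488, +0.013068, +0.570478)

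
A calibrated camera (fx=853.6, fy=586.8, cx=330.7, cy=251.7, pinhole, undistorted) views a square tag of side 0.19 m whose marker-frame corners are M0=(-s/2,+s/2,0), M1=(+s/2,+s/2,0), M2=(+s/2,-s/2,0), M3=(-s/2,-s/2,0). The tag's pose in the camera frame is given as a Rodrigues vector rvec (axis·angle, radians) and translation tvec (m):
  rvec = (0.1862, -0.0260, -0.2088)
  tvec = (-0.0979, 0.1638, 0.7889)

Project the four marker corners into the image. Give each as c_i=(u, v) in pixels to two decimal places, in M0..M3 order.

c0=(149.11, 451.84) c1=(345.88, 422.75) c2=(303.78, 291.76) c3=(97.90, 321.98)

Intrinsics K: fx=853.6, fy=586.8, cx=330.7, cy=251.7
Marker side s = 0.19 m; corners in marker frame (Z=0):
  M0 = (-0.0950, +0.0950, 0)
  M1 = (+0.0950, +0.0950, 0)
  M2 = (+0.0950, -0.0950, 0)
  M3 = (-0.0950, -0.0950, 0)
rvec = (0.1862, -0.0260, -0.2088), |rvec| = θ = 0.28097 rad = 16.098°
Rodrigues: sinθ=0.27729, 1−cosθ=0.03921; R = I + sinθ·[k]× + (1−cosθ)·[k]×²:
    [+0.97801 +0.20366 -0.04497]
    [-0.20847 +0.96112 -0.18106]
    [+0.00635 +0.18646 +0.98244]
t = (-0.0979, 0.1638, 0.7889) m
M0: Pc = R·M0+t = (-0.17146, +0.27491, +0.80601); u = 853.6·(-0.17146)/0.80601 + 330.7 = 149.1130, v = 586.8·(+0.27491)/0.80601 + 251.7 = 451.8437
M1: Pc = R·M1+t = (+0.01436, +0.23530, +0.80722); u = 853.6·(+0.01436)/0.80722 + 330.7 = 345.8835, v = 586.8·(+0.23530)/0.80722 + 251.7 = 422.7512
M2: Pc = R·M2+t = (-0.02434, +0.05269, +0.77179); u = 853.6·(-0.02434)/0.77179 + 330.7 = 303.7835, v = 586.8·(+0.05269)/0.77179 + 251.7 = 291.7599
M3: Pc = R·M3+t = (-0.21016, +0.09230, +0.77058); u = 853.6·(-0.21016)/0.77058 + 330.7 = 97.9009, v = 586.8·(+0.09230)/0.77058 + 251.7 = 321.9849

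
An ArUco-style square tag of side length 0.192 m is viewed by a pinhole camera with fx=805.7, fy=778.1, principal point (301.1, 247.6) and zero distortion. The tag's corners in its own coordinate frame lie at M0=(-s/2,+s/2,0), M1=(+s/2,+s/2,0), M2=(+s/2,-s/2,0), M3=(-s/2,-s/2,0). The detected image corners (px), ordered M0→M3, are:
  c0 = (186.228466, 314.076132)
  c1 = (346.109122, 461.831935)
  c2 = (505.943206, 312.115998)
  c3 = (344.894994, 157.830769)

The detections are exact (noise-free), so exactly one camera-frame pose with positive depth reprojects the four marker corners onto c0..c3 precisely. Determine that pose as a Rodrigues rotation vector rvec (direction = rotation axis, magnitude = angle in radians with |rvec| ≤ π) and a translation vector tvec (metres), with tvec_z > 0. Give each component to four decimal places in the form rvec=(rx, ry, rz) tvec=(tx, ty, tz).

rvec=(0.1099, -0.0260, 0.7757) tvec=(0.0378, 0.0576, 0.6848)

Intrinsics K: fx=805.7, fy=778.1, cx=301.1, cy=247.6
Marker side s = 0.192 m; corners in marker frame (Z=0):
  M0 = (-0.0960, +0.0960, 0)
  M1 = (+0.0960, +0.0960, 0)
  M2 = (+0.0960, -0.0960, 0)
  M3 = (-0.0960, -0.0960, 0)
Detected image corners:
  c0 = (186.228466, 314.076132) px
  c1 = (346.109122, 461.831935) px
  c2 = (505.943206, 312.115998) px
  c3 = (344.894994, 157.830769) px
Planar DLT: solve 8×8 A·h = b for H (H[2,2]=1):
  H  [+868.00823 -784.30186 +345.51511]
  H  [+815.43998 +837.29298 +313.09956]
  H  [+0.09339 +0.13058 +1.00000]
B = K⁻¹H; ‖b₁‖=1.460227, ‖b₂‖=1.460227; λ = 2/(‖b₁‖+‖b₂‖) = 0.684825, sign → tz>0 ⇒ λ=+0.684825
r₁ = λ·B[:,0] = (+0.71388,+0.69734,+0.06396); r₂ = λ·B[:,1] = (-0.70006,+0.70847,+0.08943)
r₃ = r₁×r₂ = (+0.01705,-0.10861,+0.99394); SVD([r₁ r₂ r₃]) → R = UVᵀ:
  R  [+0.71388 -0.70006 +0.01705]
  R  [+0.69734 +0.70847 -0.10861]
  R  [+0.06396 +0.08943 +0.99394]
t = (+0.03775, +0.05765, +0.68482) m
tr R = 2.416288; θ = arccos((tr R − 1)/2) = 0.783930 rad = 44.916°
axis k = ((R−Rᵀ)₃₂, (R−Rᵀ)₁₃, (R−Rᵀ)₂₁) / (2 sinθ) = (+0.140240, -0.033218, +0.989560)
rvec = θ·k = (+0.109938, -0.026041, +0.775746)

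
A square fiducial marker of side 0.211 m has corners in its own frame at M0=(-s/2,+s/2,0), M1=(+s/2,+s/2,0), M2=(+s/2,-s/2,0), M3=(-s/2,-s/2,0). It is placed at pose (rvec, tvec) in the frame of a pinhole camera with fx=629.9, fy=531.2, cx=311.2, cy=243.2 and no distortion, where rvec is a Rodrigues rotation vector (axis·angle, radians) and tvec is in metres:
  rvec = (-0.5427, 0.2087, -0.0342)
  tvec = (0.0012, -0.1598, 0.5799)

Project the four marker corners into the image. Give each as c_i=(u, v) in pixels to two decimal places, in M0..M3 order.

c0=(190.60, 184.51) c1=(438.28, 160.54) c2=(420.68, 19.00) c3=(215.29, 47.57)

Intrinsics K: fx=629.9, fy=531.2, cx=311.2, cy=243.2
Marker side s = 0.211 m; corners in marker frame (Z=0):
  M0 = (-0.1055, +0.1055, 0)
  M1 = (+0.1055, +0.1055, 0)
  M2 = (+0.1055, -0.1055, 0)
  M3 = (-0.1055, -0.1055, 0)
rvec = (-0.5427, 0.2087, -0.0342), |rvec| = θ = 0.58245 rad = 33.372°
Rodrigues: sinθ=0.55007, 1−cosθ=0.16488; R = I + sinθ·[k]× + (1−cosθ)·[k]×²:
    [+0.97826 -0.02275 +0.20612]
    [-0.08735 +0.85629 +0.50906]
    [-0.18808 -0.51600 +0.83569]
t = (0.0012, -0.1598, 0.5799) m
M0: Pc = R·M0+t = (-0.10441, -0.06025, +0.54530); u = 629.9·(-0.10441)/0.54530 + 311.2 = 190.5962, v = 531.2·(-0.06025)/0.54530 + 243.2 = 184.5115
M1: Pc = R·M1+t = (+0.10201, -0.07868, +0.50562); u = 629.9·(+0.10201)/0.50562 + 311.2 = 438.2797, v = 531.2·(-0.07868)/0.50562 + 243.2 = 160.5427
M2: Pc = R·M2+t = (+0.10681, -0.25935, +0.61450); u = 629.9·(+0.10681)/0.61450 + 311.2 = 420.6841, v = 531.2·(-0.25935)/0.61450 + 243.2 = 19.0025
M3: Pc = R·M3+t = (-0.09961, -0.24092, +0.65418); u = 629.9·(-0.09961)/0.65418 + 311.2 = 215.2903, v = 531.2·(-0.24092)/0.65418 + 243.2 = 47.5683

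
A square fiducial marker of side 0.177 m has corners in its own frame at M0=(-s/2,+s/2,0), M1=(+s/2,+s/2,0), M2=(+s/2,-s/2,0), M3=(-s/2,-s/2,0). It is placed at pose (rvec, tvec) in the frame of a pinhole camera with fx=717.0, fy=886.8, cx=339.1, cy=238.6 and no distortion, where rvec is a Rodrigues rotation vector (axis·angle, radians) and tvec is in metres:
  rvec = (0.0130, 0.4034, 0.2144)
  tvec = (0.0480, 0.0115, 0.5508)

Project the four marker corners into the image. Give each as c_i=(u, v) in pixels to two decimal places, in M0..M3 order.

c0=(278.93, 358.01) c1=(489.47, 436.85) c2=(543.05, 140.75) c3=(322.63, 95.65)

Intrinsics K: fx=717.0, fy=886.8, cx=339.1, cy=238.6
Marker side s = 0.177 m; corners in marker frame (Z=0):
  M0 = (-0.0885, +0.0885, 0)
  M1 = (+0.0885, +0.0885, 0)
  M2 = (+0.0885, -0.0885, 0)
  M3 = (-0.0885, -0.0885, 0)
rvec = (0.0130, 0.4034, 0.2144), |rvec| = θ = 0.45702 rad = 26.185°
Rodrigues: sinθ=0.44128, 1−cosθ=0.10263; R = I + sinθ·[k]× + (1−cosθ)·[k]×²:
    [+0.89745 -0.20444 +0.39087]
    [+0.20959 +0.97733 +0.02994]
    [-0.38813 +0.05505 +0.91996]
t = (0.0480, 0.0115, 0.5508) m
M0: Pc = R·M0+t = (-0.04952, +0.07944, +0.59002); u = 717.0·(-0.04952)/0.59002 + 339.1 = 278.9260, v = 886.8·(+0.07944)/0.59002 + 238.6 = 358.0054
M1: Pc = R·M1+t = (+0.10933, +0.11654, +0.52132); u = 717.0·(+0.10933)/0.52132 + 339.1 = 489.4697, v = 886.8·(+0.11654)/0.52132 + 238.6 = 436.8458
M2: Pc = R·M2+t = (+0.14552, -0.05644, +0.51158); u = 717.0·(+0.14552)/0.51158 + 339.1 = 543.0492, v = 886.8·(-0.05644)/0.51158 + 238.6 = 140.7550
M3: Pc = R·M3+t = (-0.01333, -0.09354, +0.58028); u = 717.0·(-0.01333)/0.58028 + 339.1 = 322.6268, v = 886.8·(-0.09354)/0.58028 + 238.6 = 95.6452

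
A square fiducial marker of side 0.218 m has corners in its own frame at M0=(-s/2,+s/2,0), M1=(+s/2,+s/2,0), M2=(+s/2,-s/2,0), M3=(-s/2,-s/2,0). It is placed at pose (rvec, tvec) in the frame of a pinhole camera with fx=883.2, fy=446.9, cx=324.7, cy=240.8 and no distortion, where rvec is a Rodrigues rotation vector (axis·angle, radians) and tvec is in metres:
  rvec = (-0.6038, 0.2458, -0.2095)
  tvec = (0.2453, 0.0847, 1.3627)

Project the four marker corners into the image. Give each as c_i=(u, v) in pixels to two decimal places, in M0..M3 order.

c0=(428.67, 309.04) c1=(574.37, 290.83) c2=(535.15, 230.72) c3=(403.25, 248.84)

Intrinsics K: fx=883.2, fy=446.9, cx=324.7, cy=240.8
Marker side s = 0.218 m; corners in marker frame (Z=0):
  M0 = (-0.1090, +0.1090, 0)
  M1 = (+0.1090, +0.1090, 0)
  M2 = (+0.1090, -0.1090, 0)
  M3 = (-0.1090, -0.1090, 0)
rvec = (-0.6038, 0.2458, -0.2095), |rvec| = θ = 0.68475 rad = 39.233°
Rodrigues: sinθ=0.63248, 1−cosθ=0.22542; R = I + sinθ·[k]× + (1−cosθ)·[k]×²:
    [+0.94985 +0.12216 +0.28785]
    [-0.26486 +0.80362 +0.53295]
    [-0.16622 -0.58247 +0.79568]
t = (0.2453, 0.0847, 1.3627) m
M0: Pc = R·M0+t = (+0.15508, +0.20116, +1.31733); u = 883.2·(+0.15508)/1.31733 + 324.7 = 428.6737, v = 446.9·(+0.20116)/1.31733 + 240.8 = 309.0445
M1: Pc = R·M1+t = (+0.36215, +0.14343, +1.28109); u = 883.2·(+0.36215)/1.28109 + 324.7 = 574.3695, v = 446.9·(+0.14343)/1.28109 + 240.8 = 290.8329
M2: Pc = R·M2+t = (+0.33552, -0.03176, +1.40807); u = 883.2·(+0.33552)/1.40807 + 324.7 = 535.1513, v = 446.9·(-0.03176)/1.40807 + 240.8 = 230.7183
M3: Pc = R·M3+t = (+0.12845, +0.02597, +1.44431); u = 883.2·(+0.12845)/1.44431 + 324.7 = 403.2484, v = 446.9·(+0.02597)/1.44431 + 240.8 = 248.8371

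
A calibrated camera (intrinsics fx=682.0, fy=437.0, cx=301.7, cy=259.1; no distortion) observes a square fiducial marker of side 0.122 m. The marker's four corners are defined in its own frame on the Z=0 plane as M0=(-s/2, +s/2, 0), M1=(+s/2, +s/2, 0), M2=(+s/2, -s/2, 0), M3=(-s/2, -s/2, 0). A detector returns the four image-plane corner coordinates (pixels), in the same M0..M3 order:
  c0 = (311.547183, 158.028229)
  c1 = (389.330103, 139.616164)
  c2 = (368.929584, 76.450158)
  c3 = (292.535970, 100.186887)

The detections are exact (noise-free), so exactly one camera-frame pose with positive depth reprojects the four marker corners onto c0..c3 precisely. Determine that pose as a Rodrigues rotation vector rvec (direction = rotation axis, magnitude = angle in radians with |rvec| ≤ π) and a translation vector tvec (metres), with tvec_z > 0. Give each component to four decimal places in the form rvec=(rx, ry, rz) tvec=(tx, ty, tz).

Intrinsics K: fx=682.0, fy=437.0, cx=301.7, cy=259.1
Marker side s = 0.122 m; corners in marker frame (Z=0):
  M0 = (-0.0610, +0.0610, 0)
  M1 = (+0.0610, +0.0610, 0)
  M2 = (+0.0610, -0.0610, 0)
  M3 = (-0.0610, -0.0610, 0)
Detected image corners:
  c0 = (311.547183, 158.028229) px
  c1 = (389.330103, 139.616164) px
  c2 = (368.929584, 76.450158) px
  c3 = (292.535970, 100.186887) px
Planar DLT: solve 8×8 A·h = b for H (H[2,2]=1):
  H  [+390.19374 +172.74679 +338.93748]
  H  [-256.83692 +498.98017 +119.08863]
  H  [-0.70963 +0.03368 +1.00000]
B = K⁻¹H; ‖b₁‖=1.147408, ‖b₂‖=1.147408; λ = 2/(‖b₁‖+‖b₂‖) = 0.871529, sign → tz>0 ⇒ λ=+0.871529
r₁ = λ·B[:,0] = (+0.77222,-0.14553,-0.61846); r₂ = λ·B[:,1] = (+0.20777,+0.97774,+0.02935)
r₃ = r₁×r₂ = (+0.60042,-0.15116,+0.78527); SVD([r₁ r₂ r₃]) → R = UVᵀ:
  R  [+0.77222 +0.20777 +0.60042]
  R  [-0.14553 +0.97774 -0.15116]
  R  [-0.61846 +0.02935 +0.78527]
t = (+0.04759, -0.27923, +0.87153) m
tr R = 2.535226; θ = arccos((tr R − 1)/2) = 0.695688 rad = 39.860°
axis k = ((R−Rᵀ)₃₂, (R−Rᵀ)₁₃, (R−Rᵀ)₂₁) / (2 sinθ) = (+0.140824, +0.950894, -0.275624)
rvec = θ·k = (+0.097970, +0.661526, -0.191748)

rvec=(0.0980, 0.6615, -0.1917) tvec=(0.0476, -0.2792, 0.8715)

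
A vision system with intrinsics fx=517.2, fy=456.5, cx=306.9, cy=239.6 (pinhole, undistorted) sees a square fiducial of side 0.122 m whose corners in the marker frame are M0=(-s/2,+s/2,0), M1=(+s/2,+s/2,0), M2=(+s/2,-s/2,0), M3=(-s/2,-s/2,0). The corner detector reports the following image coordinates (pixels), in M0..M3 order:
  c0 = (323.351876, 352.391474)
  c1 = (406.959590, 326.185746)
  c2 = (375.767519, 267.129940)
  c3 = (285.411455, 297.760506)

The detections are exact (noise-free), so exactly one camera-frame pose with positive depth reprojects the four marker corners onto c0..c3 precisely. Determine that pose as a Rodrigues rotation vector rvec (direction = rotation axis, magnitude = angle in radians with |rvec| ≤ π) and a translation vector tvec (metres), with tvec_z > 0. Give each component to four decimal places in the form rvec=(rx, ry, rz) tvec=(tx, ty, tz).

rvec=(0.5590, 0.0719, -0.4236) tvec=(0.0534, 0.1073, 0.6727)

Intrinsics K: fx=517.2, fy=456.5, cx=306.9, cy=239.6
Marker side s = 0.122 m; corners in marker frame (Z=0):
  M0 = (-0.0610, +0.0610, 0)
  M1 = (+0.0610, +0.0610, 0)
  M2 = (+0.0610, -0.0610, 0)
  M3 = (-0.0610, -0.0610, 0)
Detected image corners:
  c0 = (323.351876, 352.391474) px
  c1 = (406.959590, 326.185746) px
  c2 = (375.767519, 267.129940) px
  c3 = (285.411455, 297.760506) px
Planar DLT: solve 8×8 A·h = b for H (H[2,2]=1):
  H  [+618.80817 +541.92344 +347.94642]
  H  [-315.13787 +696.31644 +312.38493]
  H  [-0.26707 +0.74206 +1.00000]
B = K⁻¹H; ‖b₁‖=1.486556, ‖b₂‖=1.486556; λ = 2/(‖b₁‖+‖b₂‖) = 0.672696, sign → tz>0 ⇒ λ=+0.672696
r₁ = λ·B[:,0] = (+0.91146,-0.37009,-0.17966); r₂ = λ·B[:,1] = (+0.40864,+0.76409,+0.49918)
r₃ = r₁×r₂ = (-0.04747,-0.52840,+0.84767); SVD([r₁ r₂ r₃]) → R = UVᵀ:
  R  [+0.91146 +0.40864 -0.04747]
  R  [-0.37009 +0.76409 -0.52840]
  R  [-0.17966 +0.49918 +0.84767]
t = (+0.05339, +0.10726, +0.67270) m
tr R = 2.523212; θ = arccos((tr R − 1)/2) = 0.705008 rad = 40.394°
axis k = ((R−Rᵀ)₃₂, (R−Rᵀ)₁₃, (R−Rᵀ)₂₁) / (2 sinθ) = (+0.792838, +0.101990, -0.600838)
rvec = θ·k = (+0.558957, +0.071904, -0.423596)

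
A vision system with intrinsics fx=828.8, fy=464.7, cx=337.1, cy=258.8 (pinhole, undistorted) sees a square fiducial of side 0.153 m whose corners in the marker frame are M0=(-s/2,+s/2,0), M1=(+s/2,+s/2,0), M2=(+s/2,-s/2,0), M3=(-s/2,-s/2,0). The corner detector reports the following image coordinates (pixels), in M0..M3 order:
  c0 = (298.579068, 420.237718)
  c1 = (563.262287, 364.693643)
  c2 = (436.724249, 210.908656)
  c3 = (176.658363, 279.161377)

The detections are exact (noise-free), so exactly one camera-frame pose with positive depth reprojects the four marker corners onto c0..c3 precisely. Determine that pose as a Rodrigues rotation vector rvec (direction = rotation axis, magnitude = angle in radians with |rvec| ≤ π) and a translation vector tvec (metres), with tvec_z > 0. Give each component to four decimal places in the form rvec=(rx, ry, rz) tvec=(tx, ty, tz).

Intrinsics K: fx=828.8, fy=464.7, cx=337.1, cy=258.8
Marker side s = 0.153 m; corners in marker frame (Z=0):
  M0 = (-0.0765, +0.0765, 0)
  M1 = (+0.0765, +0.0765, 0)
  M2 = (+0.0765, -0.0765, 0)
  M3 = (-0.0765, -0.0765, 0)
Detected image corners:
  c0 = (298.579068, 420.237718) px
  c1 = (563.262287, 364.693643) px
  c2 = (436.724249, 210.908656) px
  c3 = (176.658363, 279.161377) px
Planar DLT: solve 8×8 A·h = b for H (H[2,2]=1):
  H  [+1526.82521 +858.05024 +364.28657]
  H  [-566.80836 +1002.32458 +320.67225]
  H  [-0.51026 +0.12658 +1.00000]
B = K⁻¹H; ‖b₁‖=2.310219, ‖b₂‖=2.310219; λ = 2/(‖b₁‖+‖b₂‖) = 0.432859, sign → tz>0 ⇒ λ=+0.432859
r₁ = λ·B[:,0] = (+0.88725,-0.40496,-0.22087); r₂ = λ·B[:,1] = (+0.42585,+0.90313,+0.05479)
r₃ = r₁×r₂ = (+0.17729,-0.14267,+0.97376); SVD([r₁ r₂ r₃]) → R = UVᵀ:
  R  [+0.88725 +0.42585 +0.17729]
  R  [-0.40496 +0.90313 -0.14267]
  R  [-0.22087 +0.05479 +0.97376]
t = (+0.01420, +0.05763, +0.43286) m
tr R = 2.764150; θ = arccos((tr R − 1)/2) = 0.490548 rad = 28.106°
axis k = ((R−Rᵀ)₃₂, (R−Rᵀ)₁₃, (R−Rᵀ)₂₁) / (2 sinθ) = (+0.209571, +0.422576, -0.881765)
rvec = θ·k = (+0.102804, +0.207294, -0.432548)

rvec=(0.1028, 0.2073, -0.4325) tvec=(0.0142, 0.0576, 0.4329)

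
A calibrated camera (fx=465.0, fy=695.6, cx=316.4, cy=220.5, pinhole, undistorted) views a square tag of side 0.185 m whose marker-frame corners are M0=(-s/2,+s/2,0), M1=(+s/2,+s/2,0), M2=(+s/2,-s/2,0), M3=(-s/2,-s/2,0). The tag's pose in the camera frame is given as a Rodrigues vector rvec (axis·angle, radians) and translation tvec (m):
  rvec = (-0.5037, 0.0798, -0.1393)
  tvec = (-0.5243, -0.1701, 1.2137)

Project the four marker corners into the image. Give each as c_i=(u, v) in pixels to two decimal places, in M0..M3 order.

c0=(76.43, 175.52) c1=(147.75, 158.37) c2=(152.07, 73.94) c3=(85.80, 90.39)

Intrinsics K: fx=465.0, fy=695.6, cx=316.4, cy=220.5
Marker side s = 0.185 m; corners in marker frame (Z=0):
  M0 = (-0.0925, +0.0925, 0)
  M1 = (+0.0925, +0.0925, 0)
  M2 = (+0.0925, -0.0925, 0)
  M3 = (-0.0925, -0.0925, 0)
rvec = (-0.5037, 0.0798, -0.1393), |rvec| = θ = 0.52866 rad = 30.290°
Rodrigues: sinθ=0.50438, 1−cosθ=0.13652; R = I + sinθ·[k]× + (1−cosθ)·[k]×²:
    [+0.98741 +0.11327 +0.11041]
    [-0.15254 +0.86659 +0.47513]
    [-0.04186 -0.48599 +0.87296]
t = (-0.5243, -0.1701, 1.2137) m
M0: Pc = R·M0+t = (-0.60516, -0.07583, +1.17262); u = 465.0·(-0.60516)/1.17262 + 316.4 = 76.4253, v = 695.6·(-0.07583)/1.17262 + 220.5 = 175.5170
M1: Pc = R·M1+t = (-0.42249, -0.10405, +1.16487); u = 465.0·(-0.42249)/1.16487 + 316.4 = 147.7494, v = 695.6·(-0.10405)/1.16487 + 220.5 = 158.3671
M2: Pc = R·M2+t = (-0.44344, -0.26437, +1.25478); u = 465.0·(-0.44344)/1.25478 + 316.4 = 152.0684, v = 695.6·(-0.26437)/1.25478 + 220.5 = 73.9445
M3: Pc = R·M3+t = (-0.62611, -0.23615, +1.26253); u = 465.0·(-0.62611)/1.26253 + 316.4 = 85.7970, v = 695.6·(-0.23615)/1.26253 + 220.5 = 90.3910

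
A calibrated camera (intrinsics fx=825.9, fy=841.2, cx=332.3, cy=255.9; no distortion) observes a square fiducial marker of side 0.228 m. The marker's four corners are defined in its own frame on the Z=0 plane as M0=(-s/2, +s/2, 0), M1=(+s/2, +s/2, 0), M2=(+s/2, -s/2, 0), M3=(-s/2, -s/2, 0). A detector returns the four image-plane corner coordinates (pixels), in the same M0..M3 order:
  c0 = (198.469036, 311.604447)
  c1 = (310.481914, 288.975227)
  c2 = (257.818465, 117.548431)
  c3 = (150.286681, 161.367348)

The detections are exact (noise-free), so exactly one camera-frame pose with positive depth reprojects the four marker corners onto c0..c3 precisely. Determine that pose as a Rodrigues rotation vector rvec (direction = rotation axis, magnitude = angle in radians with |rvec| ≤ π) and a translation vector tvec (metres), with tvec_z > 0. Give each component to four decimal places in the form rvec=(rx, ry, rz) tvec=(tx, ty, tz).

Intrinsics K: fx=825.9, fy=841.2, cx=332.3, cy=255.9
Marker side s = 0.228 m; corners in marker frame (Z=0):
  M0 = (-0.1140, +0.1140, 0)
  M1 = (+0.1140, +0.1140, 0)
  M2 = (+0.1140, -0.1140, 0)
  M3 = (-0.1140, -0.1140, 0)
Detected image corners:
  c0 = (198.469036, 311.604447) px
  c1 = (310.481914, 288.975227) px
  c2 = (257.818465, 117.548431) px
  c3 = (150.286681, 161.367348) px
Planar DLT: solve 8×8 A·h = b for H (H[2,2]=1):
  H  [+352.80186 +238.61338 +225.97714]
  H  [-268.77267 +719.77698 +221.66065]
  H  [-0.56155 +0.07890 +1.00000]
B = K⁻¹H; ‖b₁‖=0.874074, ‖b₂‖=0.874074; λ = 2/(‖b₁‖+‖b₂‖) = 1.144067, sign → tz>0 ⇒ λ=+1.144067
r₁ = λ·B[:,0] = (+0.74721,-0.17010,-0.64246); r₂ = λ·B[:,1] = (+0.29422,+0.95147,+0.09027)
r₃ = r₁×r₂ = (+0.59592,-0.25647,+0.76099); SVD([r₁ r₂ r₃]) → R = UVᵀ:
  R  [+0.74721 +0.29422 +0.59592]
  R  [-0.17010 +0.95147 -0.25647]
  R  [-0.64246 +0.09027 +0.76099]
t = (-0.14728, -0.04657, +1.14407) m
tr R = 2.459660; θ = arccos((tr R − 1)/2) = 0.752723 rad = 43.128°
axis k = ((R−Rᵀ)₃₂, (R−Rᵀ)₁₃, (R−Rᵀ)₂₁) / (2 sinθ) = (+0.253602, +0.905737, -0.339598)
rvec = θ·k = (+0.190892, +0.681769, -0.255623)

rvec=(0.1909, 0.6818, -0.2556) tvec=(-0.1473, -0.0466, 1.1441)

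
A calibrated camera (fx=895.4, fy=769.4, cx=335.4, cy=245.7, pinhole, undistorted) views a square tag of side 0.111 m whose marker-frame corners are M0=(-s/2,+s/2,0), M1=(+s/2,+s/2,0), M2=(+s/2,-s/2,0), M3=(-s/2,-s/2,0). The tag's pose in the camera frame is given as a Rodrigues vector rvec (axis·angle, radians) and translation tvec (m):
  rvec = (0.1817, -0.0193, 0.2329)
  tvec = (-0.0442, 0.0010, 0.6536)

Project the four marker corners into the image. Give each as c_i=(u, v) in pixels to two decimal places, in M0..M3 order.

c0=(185.04, 293.94) c1=(331.31, 322.84) c2=(366.77, 198.71) c3=(216.27, 168.06)

Intrinsics K: fx=895.4, fy=769.4, cx=335.4, cy=245.7
Marker side s = 0.111 m; corners in marker frame (Z=0):
  M0 = (-0.0555, +0.0555, 0)
  M1 = (+0.0555, +0.0555, 0)
  M2 = (+0.0555, -0.0555, 0)
  M3 = (-0.0555, -0.0555, 0)
rvec = (0.1817, -0.0193, 0.2329), |rvec| = θ = 0.29602 rad = 16.961°
Rodrigues: sinθ=0.29172, 1−cosθ=0.04350; R = I + sinθ·[k]× + (1−cosθ)·[k]×²:
    [+0.97289 -0.23125 +0.00199]
    [+0.22777 +0.95669 -0.18129]
    [+0.04002 +0.17683 +0.98343]
t = (-0.0442, 0.0010, 0.6536) m
M0: Pc = R·M0+t = (-0.11103, +0.04145, +0.66119); u = 895.4·(-0.11103)/0.66119 + 335.4 = 185.0409, v = 769.4·(+0.04145)/0.66119 + 245.7 = 293.9391
M1: Pc = R·M1+t = (-0.00304, +0.06674, +0.66564); u = 895.4·(-0.00304)/0.66564 + 335.4 = 331.3118, v = 769.4·(+0.06674)/0.66564 + 245.7 = 322.8412
M2: Pc = R·M2+t = (+0.02263, -0.03945, +0.64601); u = 895.4·(+0.02263)/0.64601 + 335.4 = 366.7665, v = 769.4·(-0.03945)/0.64601 + 245.7 = 198.7090
M3: Pc = R·M3+t = (-0.08536, -0.06474, +0.64156); u = 895.4·(-0.08536)/0.64156 + 335.4 = 216.2661, v = 769.4·(-0.06474)/0.64156 + 245.7 = 168.0631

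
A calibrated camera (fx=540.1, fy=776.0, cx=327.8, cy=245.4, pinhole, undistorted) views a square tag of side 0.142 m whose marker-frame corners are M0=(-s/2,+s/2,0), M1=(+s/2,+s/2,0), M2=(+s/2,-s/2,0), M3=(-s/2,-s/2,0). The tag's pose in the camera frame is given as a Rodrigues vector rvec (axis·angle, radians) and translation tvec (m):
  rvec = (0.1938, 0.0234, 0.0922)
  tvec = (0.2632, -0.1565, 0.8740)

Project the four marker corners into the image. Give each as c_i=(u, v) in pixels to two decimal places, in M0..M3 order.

Intrinsics K: fx=540.1, fy=776.0, cx=327.8, cy=245.4
Marker side s = 0.142 m; corners in marker frame (Z=0):
  M0 = (-0.0710, +0.0710, 0)
  M1 = (+0.0710, +0.0710, 0)
  M2 = (+0.0710, -0.0710, 0)
  M3 = (-0.0710, -0.0710, 0)
rvec = (0.1938, 0.0234, 0.0922), |rvec| = θ = 0.21589 rad = 12.369°
Rodrigues: sinθ=0.21421, 1−cosθ=0.02321; R = I + sinθ·[k]× + (1−cosθ)·[k]×²:
    [+0.99549 -0.08923 +0.03212]
    [+0.09374 +0.97706 -0.19122]
    [-0.01432 +0.19337 +0.98102]
t = (0.2632, -0.1565, 0.8740) m
M0: Pc = R·M0+t = (+0.18618, -0.09378, +0.88875); u = 540.1·(+0.18618)/0.88875 + 327.8 = 440.9464, v = 776.0·(-0.09378)/0.88875 + 245.4 = 163.5129
M1: Pc = R·M1+t = (+0.32754, -0.08047, +0.88671); u = 540.1·(+0.32754)/0.88671 + 327.8 = 527.3088, v = 776.0·(-0.08047)/0.88671 + 245.4 = 174.9747
M2: Pc = R·M2+t = (+0.34022, -0.21922, +0.85925); u = 540.1·(+0.34022)/0.85925 + 327.8 = 541.6485, v = 776.0·(-0.21922)/0.85925 + 245.4 = 47.4246
M3: Pc = R·M3+t = (+0.19886, -0.23253, +0.86129); u = 540.1·(+0.19886)/0.86129 + 327.8 = 452.4990, v = 776.0·(-0.23253)/0.86129 + 245.4 = 35.8984

c0=(440.95, 163.51) c1=(527.31, 174.97) c2=(541.65, 47.42) c3=(452.50, 35.90)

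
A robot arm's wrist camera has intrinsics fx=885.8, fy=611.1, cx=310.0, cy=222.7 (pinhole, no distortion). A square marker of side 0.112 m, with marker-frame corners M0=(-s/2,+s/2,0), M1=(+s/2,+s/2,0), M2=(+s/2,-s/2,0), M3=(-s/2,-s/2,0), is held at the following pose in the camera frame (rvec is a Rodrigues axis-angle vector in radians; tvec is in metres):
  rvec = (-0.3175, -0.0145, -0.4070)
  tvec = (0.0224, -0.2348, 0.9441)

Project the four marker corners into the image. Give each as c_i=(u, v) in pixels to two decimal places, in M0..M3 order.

Intrinsics K: fx=885.8, fy=611.1, cx=310.0, cy=222.7
Marker side s = 0.112 m; corners in marker frame (Z=0):
  M0 = (-0.0560, +0.0560, 0)
  M1 = (+0.0560, +0.0560, 0)
  M2 = (+0.0560, -0.0560, 0)
  M3 = (-0.0560, -0.0560, 0)
rvec = (-0.3175, -0.0145, -0.4070), |rvec| = θ = 0.51640 rad = 29.587°
Rodrigues: sinθ=0.49375, 1−cosθ=0.13040; R = I + sinθ·[k]× + (1−cosθ)·[k]×²:
    [+0.91890 +0.39140 +0.04932]
    [-0.38690 +0.86971 +0.30646]
    [+0.07705 -0.30069 +0.95060]
t = (0.0224, -0.2348, 0.9441) m
M0: Pc = R·M0+t = (-0.00714, -0.16443, +0.92295); u = 885.8·(-0.00714)/0.92295 + 310.0 = 303.1476, v = 611.1·(-0.16443)/0.92295 + 222.7 = 113.8278
M1: Pc = R·M1+t = (+0.09578, -0.20776, +0.93158); u = 885.8·(+0.09578)/0.93158 + 310.0 = 401.0704, v = 611.1·(-0.20776)/0.93158 + 222.7 = 86.4107
M2: Pc = R·M2+t = (+0.05194, -0.30517, +0.96525); u = 885.8·(+0.05194)/0.96525 + 310.0 = 357.6644, v = 611.1·(-0.30517)/0.96525 + 222.7 = 29.4975
M3: Pc = R·M3+t = (-0.05098, -0.26184, +0.95662); u = 885.8·(-0.05098)/0.95662 + 310.0 = 262.7973, v = 611.1·(-0.26184)/0.95662 + 222.7 = 55.4360

c0=(303.15, 113.83) c1=(401.07, 86.41) c2=(357.66, 29.50) c3=(262.80, 55.44)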